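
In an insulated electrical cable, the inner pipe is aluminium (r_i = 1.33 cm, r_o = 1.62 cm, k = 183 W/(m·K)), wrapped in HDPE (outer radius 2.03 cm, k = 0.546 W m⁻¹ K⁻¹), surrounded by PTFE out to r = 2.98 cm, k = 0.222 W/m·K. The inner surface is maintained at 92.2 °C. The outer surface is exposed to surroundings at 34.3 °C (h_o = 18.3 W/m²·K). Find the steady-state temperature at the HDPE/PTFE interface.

T = 86.2 °C

Treat each layer as a resistance in series:
  R'_aluminium = ln(0.0162/0.0133)/(2πk) = 0.1972/(2π·183) = 1.715×10^-4 m·K/W
  R'_HDPE = ln(0.0203/0.0162)/(2πk) = 0.2256/(2π·0.546) = 0.06576 m·K/W
  R'_PTFE = ln(0.0298/0.0203)/(2πk) = 0.3839/(2π·0.222) = 0.2752 m·K/W
  R'_conv,out = 1/(2πr h) = 1/(2π·0.0298·18.3) = 0.2918 m·K/W
ΣR = 1.715×10^-4 + 0.06576 + 0.2752 + 0.2918 = 0.6329 m·K/W
Q' = ΔT/ΣR = (92.2 °C − 34.3 °C)/0.6329 = 91.48 W/m
From the inner boundary to the HDPE/PTFE interface, ΣR_partial = 0.06593 m·K/W.
T_interface = T_in − Q'·ΣR_partial = 92.2 °C − (91.48)(0.06593) = 86.2 °C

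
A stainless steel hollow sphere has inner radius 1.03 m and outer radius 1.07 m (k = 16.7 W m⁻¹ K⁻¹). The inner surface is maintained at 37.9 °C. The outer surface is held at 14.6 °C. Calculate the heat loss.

Q = 4πk·ΔT/(1/r₁ − 1/r₂) = 4π × 16.7 × 23.3 / (1/1.03 − 1/1.07) = 1.35×10^5 W

Q = 1.35×10^5 W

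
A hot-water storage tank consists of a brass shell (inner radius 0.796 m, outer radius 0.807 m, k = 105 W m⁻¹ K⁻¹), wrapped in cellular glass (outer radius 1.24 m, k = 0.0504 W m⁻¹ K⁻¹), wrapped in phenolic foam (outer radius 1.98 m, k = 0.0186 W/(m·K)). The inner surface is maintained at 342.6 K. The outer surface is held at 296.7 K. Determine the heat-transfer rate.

Q = 23.3 W

Treat each layer as a resistance in series:
  R_brass = (1/0.796 − 1/0.807)/(4πk) = 0.01712/(4π·105) = 1.298×10^-5 K/W
  R_cellular glass = (1/0.807 − 1/1.24)/(4πk) = 0.4327/(4π·0.0504) = 0.6832 K/W
  R_phenolic foam = (1/1.24 − 1/1.98)/(4πk) = 0.3014/(4π·0.0186) = 1.290 K/W
ΣR = 1.298×10^-5 + 0.6832 + 1.290 = 1.973 K/W
Q = ΔT/ΣR = (342.6 K − 296.7 K)/1.973 = 23.3 W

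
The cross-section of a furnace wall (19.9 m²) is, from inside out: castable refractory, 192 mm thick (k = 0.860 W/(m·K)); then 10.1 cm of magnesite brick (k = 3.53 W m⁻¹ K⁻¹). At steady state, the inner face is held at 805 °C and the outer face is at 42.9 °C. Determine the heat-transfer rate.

Q = 60.2 kW

Resistance network (inner→outer):
  R_castable refractory = L/(kA) = 0.192/(0.860·19.9) = 0.01122 K/W
  R_magnesite brick = L/(kA) = 0.101/(3.53·19.9) = 0.001438 K/W
ΣR = 0.01122 + 0.001438 = 0.01266 K/W
Q = ΔT/ΣR = (805 °C − 42.9 °C)/0.01266 = 60200 W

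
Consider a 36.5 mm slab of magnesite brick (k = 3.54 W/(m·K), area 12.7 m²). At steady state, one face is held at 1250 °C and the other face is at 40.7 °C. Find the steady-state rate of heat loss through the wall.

Q = kA·ΔT/L = 3.54 × 12.7 × |1250 °C − 40.7 °C| / 0.0365 = 1.49×10^6 W

Q = 1.49×10^6 W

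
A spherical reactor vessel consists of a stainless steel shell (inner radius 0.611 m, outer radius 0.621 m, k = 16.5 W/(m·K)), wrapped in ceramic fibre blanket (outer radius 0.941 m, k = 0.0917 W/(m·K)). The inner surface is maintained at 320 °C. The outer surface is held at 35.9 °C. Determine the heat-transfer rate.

Resistance network (inner→outer):
  R_stainless steel = (1/0.611 − 1/0.621)/(4πk) = 0.02636/(4π·16.5) = 1.271×10^-4 K/W
  R_ceramic fibre blanket = (1/0.621 − 1/0.941)/(4πk) = 0.5476/(4π·0.0917) = 0.4752 K/W
ΣR = 1.271×10^-4 + 0.4752 = 0.4753 K/W
Q = ΔT/ΣR = (320 °C − 35.9 °C)/0.4753 = 598 W

Q = 598 W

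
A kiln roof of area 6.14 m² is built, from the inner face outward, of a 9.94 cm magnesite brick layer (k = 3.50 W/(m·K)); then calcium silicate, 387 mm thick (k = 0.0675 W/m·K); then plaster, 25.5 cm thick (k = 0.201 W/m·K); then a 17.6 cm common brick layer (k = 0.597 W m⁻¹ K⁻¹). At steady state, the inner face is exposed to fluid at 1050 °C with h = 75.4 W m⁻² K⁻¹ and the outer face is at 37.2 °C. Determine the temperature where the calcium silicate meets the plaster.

T = 253 °C

Resistance network (inner→outer):
  R_conv,in = 1/(hA) = 1/(75.4·6.14) = 0.002160 K/W
  R_magnesite brick = L/(kA) = 0.0994/(3.50·6.14) = 0.004625 K/W
  R_calcium silicate = L/(kA) = 0.387/(0.0675·6.14) = 0.9338 K/W
  R_plaster = L/(kA) = 0.255/(0.201·6.14) = 0.2066 K/W
  R_common brick = L/(kA) = 0.176/(0.597·6.14) = 0.04801 K/W
ΣR = 0.002160 + 0.004625 + 0.9338 + 0.2066 + 0.04801 = 1.195 K/W
Q = ΔT/ΣR = (1050 °C − 37.2 °C)/1.195 = 847.5 W
From the inner boundary to the calcium silicate/plaster interface, ΣR_partial = 0.9406 K/W.
T_interface = T_in − Q·ΣR_partial = 1050 °C − (847.5)(0.9406) = 253 °C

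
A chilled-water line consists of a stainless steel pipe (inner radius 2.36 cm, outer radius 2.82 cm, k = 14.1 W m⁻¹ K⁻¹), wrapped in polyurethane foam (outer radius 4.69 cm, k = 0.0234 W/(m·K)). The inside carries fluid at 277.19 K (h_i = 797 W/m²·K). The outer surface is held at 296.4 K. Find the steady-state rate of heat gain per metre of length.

Series thermal resistances, inner to outer:
  R'_conv,in = 1/(2πr h) = 1/(2π·0.0236·797) = 0.008462 m·K/W
  R'_stainless steel = ln(0.0282/0.0236)/(2πk) = 0.1781/(2π·14.1) = 0.002010 m·K/W
  R'_polyurethane foam = ln(0.0469/0.0282)/(2πk) = 0.5087/(2π·0.0234) = 3.460 m·K/W
ΣR = 0.008462 + 0.002010 + 3.460 = 3.470 m·K/W
Q' = ΔT/ΣR = (277.19 K − 296.4 K)/3.470 = -5.54 W/m
(Negative Q' ⇒ heat flows inward; heat gain = 5.54 W/m.)

Q' = 5.54 W/m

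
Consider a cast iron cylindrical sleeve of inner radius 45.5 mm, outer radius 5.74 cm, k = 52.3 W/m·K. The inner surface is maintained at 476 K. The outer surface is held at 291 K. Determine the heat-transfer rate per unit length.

Q' = 2πk·ΔT/ln(r₂/r₁) = 2π × 52.3 × 185 / ln(0.0574/0.0455) = 2.62×10^5 W/m

Q' = 262 kW/m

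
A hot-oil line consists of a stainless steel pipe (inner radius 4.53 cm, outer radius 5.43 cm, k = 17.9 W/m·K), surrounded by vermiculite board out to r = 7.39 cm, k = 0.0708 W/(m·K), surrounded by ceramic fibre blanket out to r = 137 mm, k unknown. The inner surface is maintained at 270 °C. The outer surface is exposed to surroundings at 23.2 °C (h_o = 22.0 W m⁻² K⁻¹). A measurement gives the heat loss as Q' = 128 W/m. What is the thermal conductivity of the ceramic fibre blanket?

k = 0.0832 W/m·K

ΣR = ΔT/Q' = |270 − 23.2|/128 = 1.928 m·K/W
Known resistances:
  R'_stainless steel = ln(0.0543/0.0453)/(2πk) = 0.1812/(2π·17.9) = 0.001611 m·K/W
  R'_vermiculite board = ln(0.0739/0.0543)/(2πk) = 0.3082/(2π·0.0708) = 0.6928 m·K/W
  R'_conv,out = 1/(2πr h) = 1/(2π·0.137·22.0) = 0.05281 m·K/W
R_ceramic fibre blanket = ΣR − ΣR_known = 1.928 − 0.7472 = 1.181 m·K/W
ln(r₂/r₁)/(2πk) = 1.181 ⇒ k = 0.6173/(2π·1.181) = 0.0832 W/m·K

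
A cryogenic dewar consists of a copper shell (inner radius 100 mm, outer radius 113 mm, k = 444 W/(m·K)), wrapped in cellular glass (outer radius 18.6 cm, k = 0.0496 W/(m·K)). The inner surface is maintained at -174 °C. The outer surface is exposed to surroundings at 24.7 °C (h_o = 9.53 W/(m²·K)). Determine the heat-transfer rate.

Q = 34.2 W

Series thermal resistances, inner to outer:
  R_copper = (1/0.100 − 1/0.113)/(4πk) = 1.150/(4π·444) = 2.062×10^-4 K/W
  R_cellular glass = (1/0.113 − 1/0.186)/(4πk) = 3.473/(4π·0.0496) = 5.572 K/W
  R_conv,out = 1/(4πr²h) = 1/(4π·0.186²·9.53) = 0.2414 K/W
ΣR = 2.062×10^-4 + 5.572 + 0.2414 = 5.814 K/W
Q = ΔT/ΣR = (-174 °C − 24.7 °C)/5.814 = -34.2 W
(Negative Q ⇒ heat flows inward; heat gain = 34.2 W.)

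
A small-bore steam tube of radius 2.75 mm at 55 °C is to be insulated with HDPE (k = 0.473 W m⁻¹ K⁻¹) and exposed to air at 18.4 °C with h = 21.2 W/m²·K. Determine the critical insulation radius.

For a cylinder, r_cr = k_ins/h = 0.473/21.2 = 0.0223 m = 2.23 cm

r_cr = 2.23 cm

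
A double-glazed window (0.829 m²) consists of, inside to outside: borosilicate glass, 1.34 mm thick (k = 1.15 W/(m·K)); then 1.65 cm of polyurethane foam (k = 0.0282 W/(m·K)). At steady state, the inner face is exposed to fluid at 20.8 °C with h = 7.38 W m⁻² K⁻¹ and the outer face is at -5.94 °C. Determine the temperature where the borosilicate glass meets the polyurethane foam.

T = 15.7 °C

Treat each layer as a resistance in series:
  R_conv,in = 1/(hA) = 1/(7.38·0.829) = 0.1635 K/W
  R_borosilicate glass = L/(kA) = 0.00134/(1.15·0.829) = 0.001406 K/W
  R_polyurethane foam = L/(kA) = 0.0165/(0.0282·0.829) = 0.7058 K/W
ΣR = 0.1635 + 0.001406 + 0.7058 = 0.8707 K/W
Q = ΔT/ΣR = (20.8 °C − -5.94 °C)/0.8707 = 30.71 W
From the inner boundary to the borosilicate glass/polyurethane foam interface, ΣR_partial = 0.1649 K/W.
T_interface = T_in − Q·ΣR_partial = 20.8 °C − (30.71)(0.1649) = 15.7 °C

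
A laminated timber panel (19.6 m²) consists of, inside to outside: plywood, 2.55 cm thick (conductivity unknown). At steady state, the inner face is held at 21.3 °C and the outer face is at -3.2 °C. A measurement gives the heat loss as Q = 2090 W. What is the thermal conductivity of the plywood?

k = 0.111 W/m·K

ΣR = ΔT/Q = |21.3 − -3.2|/2090 = 0.01172 K/W
L/(kA) = 0.01172 ⇒ k = 0.0255/(0.01172·19.6) = 0.111 W/m·K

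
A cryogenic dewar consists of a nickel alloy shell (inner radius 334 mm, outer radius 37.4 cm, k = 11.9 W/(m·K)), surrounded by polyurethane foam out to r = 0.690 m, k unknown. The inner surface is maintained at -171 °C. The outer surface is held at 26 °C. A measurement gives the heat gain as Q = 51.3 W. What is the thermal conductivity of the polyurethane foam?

k = 0.0254 W/m·K

ΣR = ΔT/Q = |-171 − 26|/51.3 = 3.840 K/W
Known resistances:
  R_nickel alloy = (1/0.334 − 1/0.374)/(4πk) = 0.3202/(4π·11.9) = 0.002141 K/W
R_polyurethane foam = ΣR − ΣR_known = 3.840 − 0.002141 = 3.838 K/W
(1/r₁−1/r₂)/(4πk) = 3.838 ⇒ k = 1.225/(4π·3.838) = 0.0254 W/m·K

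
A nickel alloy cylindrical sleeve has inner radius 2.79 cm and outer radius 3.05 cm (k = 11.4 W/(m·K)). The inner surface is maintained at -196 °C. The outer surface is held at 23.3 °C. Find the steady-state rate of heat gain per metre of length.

Q' = 2πk·ΔT/ln(r₂/r₁) = 2π × 11.4 × 219.3 / ln(0.0305/0.0279) = 1.76×10^5 W/m

Q' = 176 kW/m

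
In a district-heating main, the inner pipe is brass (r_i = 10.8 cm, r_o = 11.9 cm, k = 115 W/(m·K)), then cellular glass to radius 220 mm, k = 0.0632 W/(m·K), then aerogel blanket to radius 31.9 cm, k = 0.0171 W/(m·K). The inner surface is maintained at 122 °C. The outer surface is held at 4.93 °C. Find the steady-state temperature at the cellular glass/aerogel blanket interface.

T = 85.8 °C

Resistance network (inner→outer):
  R'_brass = ln(0.119/0.108)/(2πk) = 0.09699/(2π·115) = 1.342×10^-4 m·K/W
  R'_cellular glass = ln(0.220/0.119)/(2πk) = 0.6145/(2π·0.0632) = 1.547 m·K/W
  R'_aerogel blanket = ln(0.319/0.220)/(2πk) = 0.3716/(2π·0.0171) = 3.458 m·K/W
ΣR = 1.342×10^-4 + 1.547 + 3.458 = 5.005 m·K/W
Q' = ΔT/ΣR = (122 °C − 4.93 °C)/5.005 = 23.39 W/m
From the inner boundary to the cellular glass/aerogel blanket interface, ΣR_partial = 1.547 m·K/W.
T_interface = T_in − Q'·ΣR_partial = 122 °C − (23.39)(1.547) = 85.8 °C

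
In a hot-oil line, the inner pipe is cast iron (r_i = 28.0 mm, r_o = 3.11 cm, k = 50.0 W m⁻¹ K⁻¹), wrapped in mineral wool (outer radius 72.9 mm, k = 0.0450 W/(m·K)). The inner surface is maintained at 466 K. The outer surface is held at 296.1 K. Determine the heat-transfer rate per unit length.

Treat each layer as a resistance in series:
  R'_cast iron = ln(0.0311/0.0280)/(2πk) = 0.1050/(2π·50.0) = 3.342×10^-4 m·K/W
  R'_mineral wool = ln(0.0729/0.0311)/(2πk) = 0.8519/(2π·0.0450) = 3.013 m·K/W
ΣR = 3.342×10^-4 + 3.013 = 3.013 m·K/W
Q' = ΔT/ΣR = (466 K − 296.1 K)/3.013 = 56.4 W/m

Q' = 56.4 W/m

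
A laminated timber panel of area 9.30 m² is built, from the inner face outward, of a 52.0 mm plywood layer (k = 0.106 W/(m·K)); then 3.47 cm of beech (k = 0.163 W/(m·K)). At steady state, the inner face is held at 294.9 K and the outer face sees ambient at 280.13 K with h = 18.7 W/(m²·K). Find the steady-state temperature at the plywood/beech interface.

T = 285.3 K

Treat each layer as a resistance in series:
  R_plywood = L/(kA) = 0.0520/(0.106·9.30) = 0.05275 K/W
  R_beech = L/(kA) = 0.0347/(0.163·9.30) = 0.02289 K/W
  R_conv,out = 1/(hA) = 1/(18.7·9.30) = 0.005750 K/W
ΣR = 0.05275 + 0.02289 + 0.005750 = 0.08139 K/W
Q = ΔT/ΣR = (294.9 K − 280.13 K)/0.08139 = 181.5 W
From the inner boundary to the plywood/beech interface, ΣR_partial = 0.05275 K/W.
T_interface = T_in − Q·ΣR_partial = 294.9 K − (181.5)(0.05275) = 285.3 K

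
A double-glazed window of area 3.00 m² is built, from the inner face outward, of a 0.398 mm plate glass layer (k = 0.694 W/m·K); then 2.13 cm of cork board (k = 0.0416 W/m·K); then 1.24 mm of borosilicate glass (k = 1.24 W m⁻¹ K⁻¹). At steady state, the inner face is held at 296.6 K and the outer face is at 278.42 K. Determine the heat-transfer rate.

Resistance network (inner→outer):
  R_plate glass = L/(kA) = 3.98×10^-4/(0.694·3.00) = 1.912×10^-4 K/W
  R_cork board = L/(kA) = 0.0213/(0.0416·3.00) = 0.1707 K/W
  R_borosilicate glass = L/(kA) = 0.00124/(1.24·3.00) = 3.333×10^-4 K/W
ΣR = 1.912×10^-4 + 0.1707 + 3.333×10^-4 = 0.1712 K/W
Q = ΔT/ΣR = (296.6 K − 278.42 K)/0.1712 = 106 W

Q = 106 W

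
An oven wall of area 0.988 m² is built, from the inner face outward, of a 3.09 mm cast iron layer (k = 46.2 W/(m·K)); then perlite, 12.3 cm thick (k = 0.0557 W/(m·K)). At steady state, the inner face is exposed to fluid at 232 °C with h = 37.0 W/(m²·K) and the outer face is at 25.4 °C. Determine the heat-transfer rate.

Q = 91.3 W

Resistance network (inner→outer):
  R_conv,in = 1/(hA) = 1/(37.0·0.988) = 0.02736 K/W
  R_cast iron = L/(kA) = 0.00309/(46.2·0.988) = 6.770×10^-5 K/W
  R_perlite = L/(kA) = 0.123/(0.0557·0.988) = 2.235 K/W
ΣR = 0.02736 + 6.770×10^-5 + 2.235 = 2.262 K/W
Q = ΔT/ΣR = (232 °C − 25.4 °C)/2.262 = 91.3 W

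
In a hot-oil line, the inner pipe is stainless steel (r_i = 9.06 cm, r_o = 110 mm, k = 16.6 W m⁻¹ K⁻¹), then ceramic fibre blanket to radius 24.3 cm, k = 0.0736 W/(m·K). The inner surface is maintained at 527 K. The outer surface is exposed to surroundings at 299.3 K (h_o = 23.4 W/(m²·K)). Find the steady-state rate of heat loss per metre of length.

Resistance network (inner→outer):
  R'_stainless steel = ln(0.110/0.0906)/(2πk) = 0.1940/(2π·16.6) = 0.001860 m·K/W
  R'_ceramic fibre blanket = ln(0.243/0.110)/(2πk) = 0.7926/(2π·0.0736) = 1.714 m·K/W
  R'_conv,out = 1/(2πr h) = 1/(2π·0.243·23.4) = 0.02799 m·K/W
ΣR = 0.001860 + 1.714 + 0.02799 = 1.744 m·K/W
Q' = ΔT/ΣR = (527 K − 299.3 K)/1.744 = 131 W/m

Q' = 131 W/m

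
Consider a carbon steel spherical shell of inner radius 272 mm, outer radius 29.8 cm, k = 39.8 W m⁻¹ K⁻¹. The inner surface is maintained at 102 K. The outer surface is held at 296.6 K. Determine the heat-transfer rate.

Q = 4πk·ΔT/(1/r₁ − 1/r₂) = 4π × 39.8 × 194.6 / (1/0.272 − 1/0.298) = 3.03×10^5 W

Q = 3.03×10^5 W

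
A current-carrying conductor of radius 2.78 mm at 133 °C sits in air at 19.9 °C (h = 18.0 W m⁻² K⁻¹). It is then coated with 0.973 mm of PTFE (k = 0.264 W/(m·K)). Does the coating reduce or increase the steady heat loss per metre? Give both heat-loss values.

increases: 35.6 → 44.6 W/m

Critical radius for a cylinder: r_cr = k/h = 0.0147 m = 1.47 cm.
Outer radius after coating: r₂ = 0.00278 + 9.73×10^-4 = 0.003753 m.
Since r₁ < r_cr and r₂ ≤ r_cr, the coating moves toward the maximum at r_cr — heat loss rises.
Bare: R = 1/(2πr₁h) = 3.181 m·K/W; Q = 113.1/3.181 = 35.6 W/m.
Coated: R = R_cond + R_conv = 2.537 m·K/W; Q = 113.1/2.537 = 44.6 W/m.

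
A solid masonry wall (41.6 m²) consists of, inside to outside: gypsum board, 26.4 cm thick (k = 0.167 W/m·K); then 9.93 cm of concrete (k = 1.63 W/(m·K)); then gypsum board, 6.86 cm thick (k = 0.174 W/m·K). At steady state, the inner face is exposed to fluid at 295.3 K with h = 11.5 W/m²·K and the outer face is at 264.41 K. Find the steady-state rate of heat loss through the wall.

Q = 605 W

Treat each layer as a resistance in series:
  R_conv,in = 1/(hA) = 1/(11.5·41.6) = 0.002090 K/W
  R_gypsum board = L/(kA) = 0.264/(0.167·41.6) = 0.03800 K/W
  R_concrete = L/(kA) = 0.0993/(1.63·41.6) = 0.001464 K/W
  R_gypsum board = L/(kA) = 0.0686/(0.174·41.6) = 0.009477 K/W
ΣR = 0.002090 + 0.03800 + 0.001464 + 0.009477 = 0.05103 K/W
Q = ΔT/ΣR = (295.3 K − 264.41 K)/0.05103 = 605 W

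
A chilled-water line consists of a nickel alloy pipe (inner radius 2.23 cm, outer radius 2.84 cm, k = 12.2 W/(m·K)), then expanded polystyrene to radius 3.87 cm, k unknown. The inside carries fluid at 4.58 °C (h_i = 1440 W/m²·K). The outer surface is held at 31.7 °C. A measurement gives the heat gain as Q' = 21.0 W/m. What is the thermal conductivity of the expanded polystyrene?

ΣR = ΔT/Q' = |4.58 − 31.7|/21.0 = 1.291 m·K/W
Known resistances:
  R'_conv,in = 1/(2πr h) = 1/(2π·0.0223·1440) = 0.004956 m·K/W
  R'_nickel alloy = ln(0.0284/0.0223)/(2πk) = 0.2418/(2π·12.2) = 0.003154 m·K/W
R_expanded polystyrene = ΣR − ΣR_known = 1.291 − 0.008110 = 1.283 m·K/W
ln(r₂/r₁)/(2πk) = 1.283 ⇒ k = 0.3095/(2π·1.283) = 0.0384 W/m·K

k = 0.0384 W/m·K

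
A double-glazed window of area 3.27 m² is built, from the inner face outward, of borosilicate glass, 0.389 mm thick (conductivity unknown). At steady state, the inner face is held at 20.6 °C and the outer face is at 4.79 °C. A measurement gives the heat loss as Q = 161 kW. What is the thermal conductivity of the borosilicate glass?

ΣR = ΔT/Q = |20.6 − 4.79|/1.61×10^5 = 9.820×10^-5 K/W
L/(kA) = 9.820×10^-5 ⇒ k = 3.89×10^-4/(9.820×10^-5·3.27) = 1.21 W/m·K

k = 1.21 W/m·K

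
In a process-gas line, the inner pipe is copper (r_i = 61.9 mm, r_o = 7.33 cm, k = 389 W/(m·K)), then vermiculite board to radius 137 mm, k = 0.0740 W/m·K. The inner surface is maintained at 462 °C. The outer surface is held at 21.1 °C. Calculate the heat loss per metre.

Treat each layer as a resistance in series:
  R'_copper = ln(0.0733/0.0619)/(2πk) = 0.1690/(2π·389) = 6.916×10^-5 m·K/W
  R'_vermiculite board = ln(0.137/0.0733)/(2πk) = 0.6254/(2π·0.0740) = 1.345 m·K/W
ΣR = 6.916×10^-5 + 1.345 = 1.345 m·K/W
Q' = ΔT/ΣR = (462 °C − 21.1 °C)/1.345 = 328 W/m

Q' = 328 W/m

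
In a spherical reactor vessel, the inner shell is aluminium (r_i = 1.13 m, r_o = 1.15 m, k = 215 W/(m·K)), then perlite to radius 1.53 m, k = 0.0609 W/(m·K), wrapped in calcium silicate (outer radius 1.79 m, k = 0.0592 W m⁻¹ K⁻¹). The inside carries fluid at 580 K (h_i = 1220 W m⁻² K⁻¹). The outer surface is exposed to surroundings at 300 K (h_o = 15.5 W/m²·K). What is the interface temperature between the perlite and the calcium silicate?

Series thermal resistances, inner to outer:
  R_conv,in = 1/(4πr²h) = 1/(4π·1.13²·1220) = 5.108×10^-5 K/W
  R_aluminium = (1/1.13 − 1/1.15)/(4πk) = 0.01539/(4π·215) = 5.696×10^-6 K/W
  R_perlite = (1/1.15 − 1/1.53)/(4πk) = 0.2160/(4π·0.0609) = 0.2822 K/W
  R_calcium silicate = (1/1.53 − 1/1.79)/(4πk) = 0.09494/(4π·0.0592) = 0.1276 K/W
  R_conv,out = 1/(4πr²h) = 1/(4π·1.79²·15.5) = 0.001602 K/W
ΣR = 5.108×10^-5 + 5.696×10^-6 + 0.2822 + 0.1276 + 0.001602 = 0.4115 K/W
Q = ΔT/ΣR = (580 K − 300 K)/0.4115 = 680.4 W
From the inner boundary to the perlite/calcium silicate interface, ΣR_partial = 0.2823 K/W.
T_interface = T_in − Q·ΣR_partial = 580 K − (680.4)(0.2823) = 388 K

T = 388 K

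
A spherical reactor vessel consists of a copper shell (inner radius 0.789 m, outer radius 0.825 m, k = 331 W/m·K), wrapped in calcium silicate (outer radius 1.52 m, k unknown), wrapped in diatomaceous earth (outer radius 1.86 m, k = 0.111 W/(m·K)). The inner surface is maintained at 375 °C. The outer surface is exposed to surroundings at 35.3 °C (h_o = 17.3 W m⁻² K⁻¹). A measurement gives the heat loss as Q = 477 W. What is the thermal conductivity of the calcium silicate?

ΣR = ΔT/Q = |375 − 35.3|/477 = 0.7122 K/W
Known resistances:
  R_copper = (1/0.789 − 1/0.825)/(4πk) = 0.05531/(4π·331) = 1.330×10^-5 K/W
  R_diatomaceous earth = (1/1.52 − 1/1.86)/(4πk) = 0.1203/(4π·0.111) = 0.08622 K/W
  R_conv,out = 1/(4πr²h) = 1/(4π·1.86²·17.3) = 0.001330 K/W
R_calcium silicate = ΣR − ΣR_known = 0.7122 − 0.08756 = 0.6246 K/W
(1/r₁−1/r₂)/(4πk) = 0.6246 ⇒ k = 0.5542/(4π·0.6246) = 0.0706 W/m·K

k = 0.0706 W/m·K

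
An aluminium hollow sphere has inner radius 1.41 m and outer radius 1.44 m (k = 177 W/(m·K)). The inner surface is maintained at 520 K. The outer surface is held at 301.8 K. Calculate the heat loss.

Q = 32800 kW

Q = 4πk·ΔT/(1/r₁ − 1/r₂) = 4π × 177 × 218.2 / (1/1.41 − 1/1.44) = 3.28×10^7 W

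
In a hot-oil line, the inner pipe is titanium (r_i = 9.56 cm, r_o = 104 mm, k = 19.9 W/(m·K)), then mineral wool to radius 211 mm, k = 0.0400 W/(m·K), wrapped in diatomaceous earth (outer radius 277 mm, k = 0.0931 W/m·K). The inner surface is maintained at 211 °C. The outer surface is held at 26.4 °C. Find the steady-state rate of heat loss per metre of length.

Q' = 56.3 W/m

Treat each layer as a resistance in series:
  R'_titanium = ln(0.104/0.0956)/(2πk) = 0.08422/(2π·19.9) = 6.736×10^-4 m·K/W
  R'_mineral wool = ln(0.211/0.104)/(2πk) = 0.7075/(2π·0.0400) = 2.815 m·K/W
  R'_diatomaceous earth = ln(0.277/0.211)/(2πk) = 0.2722/(2π·0.0931) = 0.4653 m·K/W
ΣR = 6.736×10^-4 + 2.815 + 0.4653 = 3.281 m·K/W
Q' = ΔT/ΣR = (211 °C − 26.4 °C)/3.281 = 56.3 W/m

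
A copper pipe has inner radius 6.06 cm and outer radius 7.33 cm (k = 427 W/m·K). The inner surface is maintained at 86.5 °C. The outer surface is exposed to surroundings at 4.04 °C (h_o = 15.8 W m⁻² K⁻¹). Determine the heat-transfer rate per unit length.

Q' = 600 W/m

Series thermal resistances, inner to outer:
  R'_copper = ln(0.0733/0.0606)/(2πk) = 0.1903/(2π·427) = 7.092×10^-5 m·K/W
  R'_conv,out = 1/(2πr h) = 1/(2π·0.0733·15.8) = 0.1374 m·K/W
ΣR = 7.092×10^-5 + 0.1374 = 0.1375 m·K/W
Q' = ΔT/ΣR = (86.5 °C − 4.04 °C)/0.1375 = 600 W/m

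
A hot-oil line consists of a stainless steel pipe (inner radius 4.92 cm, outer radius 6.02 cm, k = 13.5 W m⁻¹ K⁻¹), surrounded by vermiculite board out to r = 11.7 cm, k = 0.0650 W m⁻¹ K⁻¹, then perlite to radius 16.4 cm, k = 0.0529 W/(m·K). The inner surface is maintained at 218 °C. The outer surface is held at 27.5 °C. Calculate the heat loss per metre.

Series thermal resistances, inner to outer:
  R'_stainless steel = ln(0.0602/0.0492)/(2πk) = 0.2018/(2π·13.5) = 0.002379 m·K/W
  R'_vermiculite board = ln(0.117/0.0602)/(2πk) = 0.6645/(2π·0.0650) = 1.627 m·K/W
  R'_perlite = ln(0.164/0.117)/(2πk) = 0.3377/(2π·0.0529) = 1.016 m·K/W
ΣR = 0.002379 + 1.627 + 1.016 = 2.645 m·K/W
Q' = ΔT/ΣR = (218 °C − 27.5 °C)/2.645 = 72.0 W/m

Q' = 72.0 W/m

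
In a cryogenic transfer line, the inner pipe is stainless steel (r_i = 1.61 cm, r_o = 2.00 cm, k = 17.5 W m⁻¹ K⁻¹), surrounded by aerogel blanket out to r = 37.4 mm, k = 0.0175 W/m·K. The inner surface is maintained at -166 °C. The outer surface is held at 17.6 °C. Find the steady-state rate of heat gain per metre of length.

Q' = 32.2 W/m

Series thermal resistances, inner to outer:
  R'_stainless steel = ln(0.0200/0.0161)/(2πk) = 0.2169/(2π·17.5) = 0.001973 m·K/W
  R'_aerogel blanket = ln(0.0374/0.0200)/(2πk) = 0.6259/(2π·0.0175) = 5.693 m·K/W
ΣR = 0.001973 + 5.693 = 5.695 m·K/W
Q' = ΔT/ΣR = (-166 °C − 17.6 °C)/5.695 = -32.2 W/m
(Negative Q' ⇒ heat flows inward; heat gain = 32.2 W/m.)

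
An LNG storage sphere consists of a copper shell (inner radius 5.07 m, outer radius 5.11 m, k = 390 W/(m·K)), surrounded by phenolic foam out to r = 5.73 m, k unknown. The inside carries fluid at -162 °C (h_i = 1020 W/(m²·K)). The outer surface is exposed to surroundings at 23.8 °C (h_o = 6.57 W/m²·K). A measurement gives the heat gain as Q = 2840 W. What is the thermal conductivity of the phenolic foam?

ΣR = ΔT/Q = |-162 − 23.8|/2840 = 0.06542 K/W
Known resistances:
  R_conv,in = 1/(4πr²h) = 1/(4π·5.07²·1020) = 3.035×10^-6 K/W
  R_copper = (1/5.07 − 1/5.11)/(4πk) = 0.001544/(4π·390) = 3.150×10^-7 K/W
  R_conv,out = 1/(4πr²h) = 1/(4π·5.73²·6.57) = 3.689×10^-4 K/W
R_phenolic foam = ΣR − ΣR_known = 0.06542 − 3.723×10^-4 = 0.06505 K/W
(1/r₁−1/r₂)/(4πk) = 0.06505 ⇒ k = 0.02117/(4π·0.06505) = 0.0259 W/m·K

k = 0.0259 W/m·K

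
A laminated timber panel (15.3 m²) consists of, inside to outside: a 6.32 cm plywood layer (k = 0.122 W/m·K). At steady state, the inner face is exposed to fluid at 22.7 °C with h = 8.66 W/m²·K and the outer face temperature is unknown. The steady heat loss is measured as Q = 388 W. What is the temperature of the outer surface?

T_out = 6.63 °C

Sum the resistances:
  R_conv,in = 1/(hA) = 1/(8.66·15.3) = 0.007547 K/W
  R_plywood = L/(kA) = 0.0632/(0.122·15.3) = 0.03386 K/W
ΣR = 0.04141 K/W
ΔT = Q·ΣR = 388 × 0.04141 = 16.07 K
Heat flows outward, so T_out = T_in − ΔT = 22.7 − 16.07 = 6.63 °C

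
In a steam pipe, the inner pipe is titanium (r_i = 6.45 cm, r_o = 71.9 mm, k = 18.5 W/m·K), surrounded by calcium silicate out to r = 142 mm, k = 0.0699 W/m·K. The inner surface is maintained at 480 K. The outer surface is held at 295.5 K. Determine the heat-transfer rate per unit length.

Q' = 119 W/m

Treat each layer as a resistance in series:
  R'_titanium = ln(0.0719/0.0645)/(2πk) = 0.1086/(2π·18.5) = 9.344×10^-4 m·K/W
  R'_calcium silicate = ln(0.142/0.0719)/(2πk) = 0.6806/(2π·0.0699) = 1.550 m·K/W
ΣR = 9.344×10^-4 + 1.550 = 1.551 m·K/W
Q' = ΔT/ΣR = (480 K − 295.5 K)/1.551 = 119 W/m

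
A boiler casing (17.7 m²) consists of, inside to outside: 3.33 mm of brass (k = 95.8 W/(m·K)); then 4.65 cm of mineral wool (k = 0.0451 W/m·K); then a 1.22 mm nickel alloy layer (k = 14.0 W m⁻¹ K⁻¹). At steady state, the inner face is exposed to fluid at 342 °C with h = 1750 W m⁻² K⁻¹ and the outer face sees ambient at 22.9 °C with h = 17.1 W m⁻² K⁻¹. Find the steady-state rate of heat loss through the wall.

Q = 5.18 kW

Treat each layer as a resistance in series:
  R_conv,in = 1/(hA) = 1/(1750·17.7) = 3.228×10^-5 K/W
  R_brass = L/(kA) = 0.00333/(95.8·17.7) = 1.964×10^-6 K/W
  R_mineral wool = L/(kA) = 0.0465/(0.0451·17.7) = 0.05825 K/W
  R_nickel alloy = L/(kA) = 0.00122/(14.0·17.7) = 4.923×10^-6 K/W
  R_conv,out = 1/(hA) = 1/(17.1·17.7) = 0.003304 K/W
ΣR = 3.228×10^-5 + 1.964×10^-6 + 0.05825 + 4.923×10^-6 + 0.003304 = 0.06159 K/W
Q = ΔT/ΣR = (342 °C − 22.9 °C)/0.06159 = 5180 W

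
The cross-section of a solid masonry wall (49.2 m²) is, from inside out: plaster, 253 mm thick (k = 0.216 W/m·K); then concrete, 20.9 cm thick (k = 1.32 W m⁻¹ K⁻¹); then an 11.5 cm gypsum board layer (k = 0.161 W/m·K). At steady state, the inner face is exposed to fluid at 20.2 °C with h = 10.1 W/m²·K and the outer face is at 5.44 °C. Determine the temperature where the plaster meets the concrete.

T = 11.5 °C

Resistance network (inner→outer):
  R_conv,in = 1/(hA) = 1/(10.1·49.2) = 0.002012 K/W
  R_plaster = L/(kA) = 0.253/(0.216·49.2) = 0.02381 K/W
  R_concrete = L/(kA) = 0.209/(1.32·49.2) = 0.003218 K/W
  R_gypsum board = L/(kA) = 0.115/(0.161·49.2) = 0.01452 K/W
ΣR = 0.002012 + 0.02381 + 0.003218 + 0.01452 = 0.04356 K/W
Q = ΔT/ΣR = (20.2 °C − 5.44 °C)/0.04356 = 338.8 W
From the inner boundary to the plaster/concrete interface, ΣR_partial = 0.02582 K/W.
T_interface = T_in − Q·ΣR_partial = 20.2 °C − (338.8)(0.02582) = 11.5 °C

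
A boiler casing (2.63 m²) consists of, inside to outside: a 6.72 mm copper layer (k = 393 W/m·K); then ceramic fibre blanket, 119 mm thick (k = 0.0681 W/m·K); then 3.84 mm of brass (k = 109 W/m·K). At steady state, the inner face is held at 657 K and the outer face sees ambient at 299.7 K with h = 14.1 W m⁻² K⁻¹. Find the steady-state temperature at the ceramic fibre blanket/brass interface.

T = 313.6 K

Series thermal resistances, inner to outer:
  R_copper = L/(kA) = 0.00672/(393·2.63) = 6.502×10^-6 K/W
  R_ceramic fibre blanket = L/(kA) = 0.119/(0.0681·2.63) = 0.6644 K/W
  R_brass = L/(kA) = 0.00384/(109·2.63) = 1.340×10^-5 K/W
  R_conv,out = 1/(hA) = 1/(14.1·2.63) = 0.02697 K/W
ΣR = 6.502×10^-6 + 0.6644 + 1.340×10^-5 + 0.02697 = 0.6914 K/W
Q = ΔT/ΣR = (657 K − 299.7 K)/0.6914 = 516.8 W
From the inner boundary to the ceramic fibre blanket/brass interface, ΣR_partial = 0.6644 K/W.
T_interface = T_in − Q·ΣR_partial = 657 K − (516.8)(0.6644) = 313.6 K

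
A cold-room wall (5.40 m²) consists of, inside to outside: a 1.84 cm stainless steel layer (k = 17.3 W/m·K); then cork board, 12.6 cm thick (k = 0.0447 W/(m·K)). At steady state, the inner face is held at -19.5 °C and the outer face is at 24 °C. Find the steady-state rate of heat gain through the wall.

Q = 83.3 W

Resistance network (inner→outer):
  R_stainless steel = L/(kA) = 0.0184/(17.3·5.40) = 1.970×10^-4 K/W
  R_cork board = L/(kA) = 0.126/(0.0447·5.40) = 0.5220 K/W
ΣR = 1.970×10^-4 + 0.5220 = 0.5222 K/W
Q = ΔT/ΣR = (-19.5 °C − 24 °C)/0.5222 = -83.3 W
(Negative Q ⇒ heat flows inward; heat gain = 83.3 W.)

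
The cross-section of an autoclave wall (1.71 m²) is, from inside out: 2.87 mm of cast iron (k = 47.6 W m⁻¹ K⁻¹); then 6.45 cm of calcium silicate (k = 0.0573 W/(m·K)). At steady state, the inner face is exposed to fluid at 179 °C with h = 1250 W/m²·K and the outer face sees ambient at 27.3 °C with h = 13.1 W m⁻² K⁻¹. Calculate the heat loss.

Treat each layer as a resistance in series:
  R_conv,in = 1/(hA) = 1/(1250·1.71) = 4.678×10^-4 K/W
  R_cast iron = L/(kA) = 0.00287/(47.6·1.71) = 3.526×10^-5 K/W
  R_calcium silicate = L/(kA) = 0.0645/(0.0573·1.71) = 0.6583 K/W
  R_conv,out = 1/(hA) = 1/(13.1·1.71) = 0.04464 K/W
ΣR = 4.678×10^-4 + 3.526×10^-5 + 0.6583 + 0.04464 = 0.7034 K/W
Q = ΔT/ΣR = (179 °C − 27.3 °C)/0.7034 = 216 W

Q = 216 W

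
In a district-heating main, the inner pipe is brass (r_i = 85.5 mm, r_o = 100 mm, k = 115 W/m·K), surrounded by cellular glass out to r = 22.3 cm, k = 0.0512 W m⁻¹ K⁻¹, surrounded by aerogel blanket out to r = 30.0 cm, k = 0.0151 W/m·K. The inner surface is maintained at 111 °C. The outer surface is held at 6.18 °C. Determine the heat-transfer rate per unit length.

Resistance network (inner→outer):
  R'_brass = ln(0.100/0.0855)/(2πk) = 0.1567/(2π·115) = 2.168×10^-4 m·K/W
  R'_cellular glass = ln(0.223/0.100)/(2πk) = 0.8020/(2π·0.0512) = 2.493 m·K/W
  R'_aerogel blanket = ln(0.300/0.223)/(2πk) = 0.2966/(2π·0.0151) = 3.126 m·K/W
ΣR = 2.168×10^-4 + 2.493 + 3.126 = 5.619 m·K/W
Q' = ΔT/ΣR = (111 °C − 6.18 °C)/5.619 = 18.7 W/m

Q' = 18.7 W/m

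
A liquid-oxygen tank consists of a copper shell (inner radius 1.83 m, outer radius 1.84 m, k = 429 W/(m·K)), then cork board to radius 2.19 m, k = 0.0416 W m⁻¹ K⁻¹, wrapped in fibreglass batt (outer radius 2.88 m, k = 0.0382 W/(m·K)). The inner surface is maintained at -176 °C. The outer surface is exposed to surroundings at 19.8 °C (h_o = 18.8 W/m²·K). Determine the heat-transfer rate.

Q = 496 W

Resistance network (inner→outer):
  R_copper = (1/1.83 − 1/1.84)/(4πk) = 0.002970/(4π·429) = 5.509×10^-7 K/W
  R_cork board = (1/1.84 − 1/2.19)/(4πk) = 0.08686/(4π·0.0416) = 0.1662 K/W
  R_fibreglass batt = (1/2.19 − 1/2.88)/(4πk) = 0.1094/(4π·0.0382) = 0.2279 K/W
  R_conv,out = 1/(4πr²h) = 1/(4π·2.88²·18.8) = 5.103×10^-4 K/W
ΣR = 5.509×10^-7 + 0.1662 + 0.2279 + 5.103×10^-4 = 0.3946 K/W
Q = ΔT/ΣR = (-176 °C − 19.8 °C)/0.3946 = -496 W
(Negative Q ⇒ heat flows inward; heat gain = 496 W.)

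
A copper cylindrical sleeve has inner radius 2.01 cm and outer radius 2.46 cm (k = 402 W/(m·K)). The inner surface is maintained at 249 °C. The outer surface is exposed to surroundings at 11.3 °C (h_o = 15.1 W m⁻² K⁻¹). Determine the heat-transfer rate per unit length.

Q' = 555 W/m

Treat each layer as a resistance in series:
  R'_copper = ln(0.0246/0.0201)/(2πk) = 0.2020/(2π·402) = 7.998×10^-5 m·K/W
  R'_conv,out = 1/(2πr h) = 1/(2π·0.0246·15.1) = 0.4285 m·K/W
ΣR = 7.998×10^-5 + 0.4285 = 0.4286 m·K/W
Q' = ΔT/ΣR = (249 °C − 11.3 °C)/0.4286 = 555 W/m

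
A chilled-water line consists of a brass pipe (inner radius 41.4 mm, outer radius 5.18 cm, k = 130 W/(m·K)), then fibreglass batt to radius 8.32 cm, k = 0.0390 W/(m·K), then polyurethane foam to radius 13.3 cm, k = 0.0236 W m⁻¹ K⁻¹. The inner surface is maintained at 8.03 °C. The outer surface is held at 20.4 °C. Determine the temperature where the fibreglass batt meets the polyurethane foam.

Series thermal resistances, inner to outer:
  R'_brass = ln(0.0518/0.0414)/(2πk) = 0.2241/(2π·130) = 2.744×10^-4 m·K/W
  R'_fibreglass batt = ln(0.0832/0.0518)/(2πk) = 0.4739/(2π·0.0390) = 1.934 m·K/W
  R'_polyurethane foam = ln(0.133/0.0832)/(2πk) = 0.4691/(2π·0.0236) = 3.164 m·K/W
ΣR = 2.744×10^-4 + 1.934 + 3.164 = 5.098 m·K/W
Q' = ΔT/ΣR = (8.03 °C − 20.4 °C)/5.098 = -2.426 W/m
From the inner boundary to the fibreglass batt/polyurethane foam interface, ΣR_partial = 1.934 m·K/W.
T_interface = T_in − Q'·ΣR_partial = 8.03 °C − (-2.426)(1.934) = 12.7 °C

T = 12.7 °C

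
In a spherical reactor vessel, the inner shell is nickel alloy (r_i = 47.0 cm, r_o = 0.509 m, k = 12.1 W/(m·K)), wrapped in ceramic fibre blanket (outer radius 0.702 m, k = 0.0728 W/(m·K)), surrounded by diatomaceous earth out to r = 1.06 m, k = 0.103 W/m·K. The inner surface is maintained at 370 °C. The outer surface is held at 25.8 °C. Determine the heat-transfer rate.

Series thermal resistances, inner to outer:
  R_nickel alloy = (1/0.470 − 1/0.509)/(4πk) = 0.1630/(4π·12.1) = 0.001072 K/W
  R_ceramic fibre blanket = (1/0.509 − 1/0.702)/(4πk) = 0.5401/(4π·0.0728) = 0.5904 K/W
  R_diatomaceous earth = (1/0.702 − 1/1.06)/(4πk) = 0.4811/(4π·0.103) = 0.3717 K/W
ΣR = 0.001072 + 0.5904 + 0.3717 = 0.9632 K/W
Q = ΔT/ΣR = (370 °C − 25.8 °C)/0.9632 = 357 W

Q = 357 W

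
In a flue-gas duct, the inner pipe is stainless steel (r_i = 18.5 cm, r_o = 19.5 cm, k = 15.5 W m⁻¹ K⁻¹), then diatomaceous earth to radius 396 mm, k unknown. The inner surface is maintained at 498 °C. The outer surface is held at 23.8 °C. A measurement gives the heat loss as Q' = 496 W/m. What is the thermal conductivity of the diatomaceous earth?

ΣR = ΔT/Q' = |498 − 23.8|/496 = 0.9560 m·K/W
Known resistances:
  R'_stainless steel = ln(0.195/0.185)/(2πk) = 0.05264/(2π·15.5) = 5.405×10^-4 m·K/W
R_diatomaceous earth = ΣR − ΣR_known = 0.9560 − 5.405×10^-4 = 0.9555 m·K/W
ln(r₂/r₁)/(2πk) = 0.9555 ⇒ k = 0.7084/(2π·0.9555) = 0.118 W/m·K

k = 0.118 W/m·K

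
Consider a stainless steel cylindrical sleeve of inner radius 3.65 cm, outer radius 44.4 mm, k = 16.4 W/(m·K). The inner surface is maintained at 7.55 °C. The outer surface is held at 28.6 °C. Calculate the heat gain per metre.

Q' = 11100 W/m

Q' = 2πk·ΔT/ln(r₂/r₁) = 2π × 16.4 × 21.05 / ln(0.0444/0.0365) = 11100 W/m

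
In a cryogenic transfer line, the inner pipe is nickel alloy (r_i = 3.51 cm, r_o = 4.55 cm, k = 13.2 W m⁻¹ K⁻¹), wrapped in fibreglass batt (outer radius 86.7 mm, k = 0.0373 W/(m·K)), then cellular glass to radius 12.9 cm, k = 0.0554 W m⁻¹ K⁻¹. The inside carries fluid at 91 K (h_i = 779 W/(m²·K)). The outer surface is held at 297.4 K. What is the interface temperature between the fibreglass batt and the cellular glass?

Treat each layer as a resistance in series:
  R'_conv,in = 1/(2πr h) = 1/(2π·0.0351·779) = 0.005821 m·K/W
  R'_nickel alloy = ln(0.0455/0.0351)/(2πk) = 0.2595/(2π·13.2) = 0.003129 m·K/W
  R'_fibreglass batt = ln(0.0867/0.0455)/(2πk) = 0.6447/(2π·0.0373) = 2.751 m·K/W
  R'_cellular glass = ln(0.129/0.0867)/(2πk) = 0.3974/(2π·0.0554) = 1.142 m·K/W
ΣR = 0.005821 + 0.003129 + 2.751 + 1.142 = 3.902 m·K/W
Q' = ΔT/ΣR = (91 K − 297.4 K)/3.902 = -52.90 W/m
From the inner boundary to the fibreglass batt/cellular glass interface, ΣR_partial = 2.760 m·K/W.
T_interface = T_in − Q'·ΣR_partial = 91 K − (-52.90)(2.760) = 237.0 K

T = 237.0 K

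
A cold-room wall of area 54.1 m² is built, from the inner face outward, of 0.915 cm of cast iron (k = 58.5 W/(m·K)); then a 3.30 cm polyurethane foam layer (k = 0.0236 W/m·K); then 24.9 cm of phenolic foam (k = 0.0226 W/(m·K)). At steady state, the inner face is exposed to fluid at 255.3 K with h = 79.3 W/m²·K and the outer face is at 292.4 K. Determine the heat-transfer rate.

Treat each layer as a resistance in series:
  R_conv,in = 1/(hA) = 1/(79.3·54.1) = 2.331×10^-4 K/W
  R_cast iron = L/(kA) = 0.00915/(58.5·54.1) = 2.891×10^-6 K/W
  R_polyurethane foam = L/(kA) = 0.0330/(0.0236·54.1) = 0.02585 K/W
  R_phenolic foam = L/(kA) = 0.249/(0.0226·54.1) = 0.2037 K/W
ΣR = 2.331×10^-4 + 2.891×10^-6 + 0.02585 + 0.2037 = 0.2298 K/W
Q = ΔT/ΣR = (255.3 K − 292.4 K)/0.2298 = -161 W
(Negative Q ⇒ heat flows inward; heat gain = 161 W.)

Q = 161 W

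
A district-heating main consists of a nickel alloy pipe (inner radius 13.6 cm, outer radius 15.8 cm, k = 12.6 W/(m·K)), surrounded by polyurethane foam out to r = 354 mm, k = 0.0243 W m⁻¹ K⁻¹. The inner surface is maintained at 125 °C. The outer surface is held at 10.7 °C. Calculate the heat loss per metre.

Series thermal resistances, inner to outer:
  R'_nickel alloy = ln(0.158/0.136)/(2πk) = 0.1499/(2π·12.6) = 0.001894 m·K/W
  R'_polyurethane foam = ln(0.354/0.158)/(2πk) = 0.8067/(2π·0.0243) = 5.284 m·K/W
ΣR = 0.001894 + 5.284 = 5.286 m·K/W
Q' = ΔT/ΣR = (125 °C − 10.7 °C)/5.286 = 21.6 W/m

Q' = 21.6 W/m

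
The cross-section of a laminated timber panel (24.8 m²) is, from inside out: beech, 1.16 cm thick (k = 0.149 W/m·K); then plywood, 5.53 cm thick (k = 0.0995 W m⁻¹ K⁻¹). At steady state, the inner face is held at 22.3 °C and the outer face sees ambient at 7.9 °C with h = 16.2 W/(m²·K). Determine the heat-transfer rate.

Q = 514 W

Resistance network (inner→outer):
  R_beech = L/(kA) = 0.0116/(0.149·24.8) = 0.003139 K/W
  R_plywood = L/(kA) = 0.0553/(0.0995·24.8) = 0.02241 K/W
  R_conv,out = 1/(hA) = 1/(16.2·24.8) = 0.002489 K/W
ΣR = 0.003139 + 0.02241 + 0.002489 = 0.02804 K/W
Q = ΔT/ΣR = (22.3 °C − 7.9 °C)/0.02804 = 514 W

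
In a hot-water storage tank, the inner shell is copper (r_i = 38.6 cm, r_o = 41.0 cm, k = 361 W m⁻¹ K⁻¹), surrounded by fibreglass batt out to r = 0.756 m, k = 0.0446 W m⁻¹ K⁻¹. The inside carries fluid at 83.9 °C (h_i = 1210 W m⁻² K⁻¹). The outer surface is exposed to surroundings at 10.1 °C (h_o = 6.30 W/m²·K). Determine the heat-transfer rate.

Resistance network (inner→outer):
  R_conv,in = 1/(4πr²h) = 1/(4π·0.386²·1210) = 4.414×10^-4 K/W
  R_copper = (1/0.386 − 1/0.410)/(4πk) = 0.1516/(4π·361) = 3.343×10^-5 K/W
  R_fibreglass batt = (1/0.410 − 1/0.756)/(4πk) = 1.116/(4π·0.0446) = 1.992 K/W
  R_conv,out = 1/(4πr²h) = 1/(4π·0.756²·6.30) = 0.02210 K/W
ΣR = 4.414×10^-4 + 3.343×10^-5 + 1.992 + 0.02210 = 2.015 K/W
Q = ΔT/ΣR = (83.9 °C − 10.1 °C)/2.015 = 36.6 W

Q = 36.6 W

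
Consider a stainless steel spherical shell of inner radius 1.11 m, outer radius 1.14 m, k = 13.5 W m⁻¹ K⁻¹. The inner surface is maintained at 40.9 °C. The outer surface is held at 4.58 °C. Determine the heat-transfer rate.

Q = 260 kW

Q = 4πk·ΔT/(1/r₁ − 1/r₂) = 4π × 13.5 × 36.32 / (1/1.11 − 1/1.14) = 2.60×10^5 W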